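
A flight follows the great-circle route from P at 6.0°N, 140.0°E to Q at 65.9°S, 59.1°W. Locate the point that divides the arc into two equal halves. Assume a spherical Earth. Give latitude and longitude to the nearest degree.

≈ 52°S, 152°E

Write both endpoints as unit vectors p₁, p₂ with components (cos φ cos λ, cos φ sin λ, sin φ).
The central angle between the endpoints is δ = arccos(p₁·p₂) ≈ 2.070 rad (118.6°).
Interpolate at f = 1/2 with slerp weights a = sin((1−f)δ)/sin δ ≈ 0.980, b = sin(fδ)/sin δ ≈ 0.980.
p = a·p₁ + b·p₂ ≈ (-0.541, 0.283, -0.792); φ = arcsin(p_z) ≈ -52.37°, λ = atan2(p_y, p_x) ≈ 152.38°.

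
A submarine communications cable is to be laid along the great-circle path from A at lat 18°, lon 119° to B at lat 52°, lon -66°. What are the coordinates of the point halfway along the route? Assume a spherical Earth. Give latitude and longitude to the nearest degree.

≈ lat 73°, lon 128°

Convert each endpoint to a unit vector on the sphere (x = cos φ cos λ, y = cos φ sin λ, z = sin φ).
The central angle between the endpoints is δ = arccos(p₁·p₂) ≈ 1.917 rad (109.9°).
Interpolate at f = 1/2 with slerp weights a = sin((1−f)δ)/sin δ ≈ 0.870, b = sin(fδ)/sin δ ≈ 0.870.
p = a·p₁ + b·p₂ ≈ (-0.183, 0.234, 0.955); φ = arcsin(p_z) ≈ 72.69°, λ = atan2(p_y, p_x) ≈ 128.03°.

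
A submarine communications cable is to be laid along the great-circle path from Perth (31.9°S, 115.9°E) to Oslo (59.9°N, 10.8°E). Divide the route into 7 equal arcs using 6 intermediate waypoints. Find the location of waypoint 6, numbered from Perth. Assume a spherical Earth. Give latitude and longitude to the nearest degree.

Convert each endpoint to a unit vector on the sphere (x = cos φ cos λ, y = cos φ sin λ, z = sin φ).
The central angle between the endpoints is δ = arccos(p₁·p₂) ≈ 2.175 rad (124.6°).
Interpolate at f = 6/7 with slerp weights a = sin((1−f)δ)/sin δ ≈ 0.372, b = sin(fδ)/sin δ ≈ 1.163.
p = a·p₁ + b·p₂ ≈ (0.435, 0.393, 0.810); φ = arcsin(p_z) ≈ 54.10°, λ = atan2(p_y, p_x) ≈ 42.08°.

≈ 54°N, 42°E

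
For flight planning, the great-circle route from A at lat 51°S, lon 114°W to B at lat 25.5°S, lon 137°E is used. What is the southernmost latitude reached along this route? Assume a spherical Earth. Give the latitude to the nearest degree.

≈ 57°S

The great circle lies in the plane with unit normal n̂ = (p₁ × p₂)/|p₁ × p₂|.
Here n̂_z ≈ -0.543; the vertex latitude is φ_max = arccos|n̂_z| ≈ 57.1°.
Check via Clairaut: cos φ_max = |cos φ₁| · sin C = cos(51.0°)·sin(120.3°) ≈ 0.543, again giving ≈ 57.1°.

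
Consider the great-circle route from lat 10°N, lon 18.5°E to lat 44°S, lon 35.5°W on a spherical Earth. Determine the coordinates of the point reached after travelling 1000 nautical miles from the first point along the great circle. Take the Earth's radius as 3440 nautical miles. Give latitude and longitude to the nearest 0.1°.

≈ lat 3.3°S, lon 8.4°E

Write both endpoints as unit vectors p₁, p₂ with components (cos φ cos λ, cos φ sin λ, sin φ).
The central angle between the endpoints is δ = arccos(p₁·p₂) ≈ 1.271 rad (72.8°). The total great-circle distance is δ·R ≈ 1.271 × 3440 ≈ 4371 nmi, so the target fraction is f = 1000/4371 ≈ 0.229.
Interpolate at f ≈ 0.229 with slerp weights a = sin((1−f)δ)/sin δ ≈ 0.869, b = sin(fδ)/sin δ ≈ 0.300.
p = a·p₁ + b·p₂ ≈ (0.988, 0.146, -0.057); φ = arcsin(p_z) ≈ -3.29°, λ = atan2(p_y, p_x) ≈ 8.43°.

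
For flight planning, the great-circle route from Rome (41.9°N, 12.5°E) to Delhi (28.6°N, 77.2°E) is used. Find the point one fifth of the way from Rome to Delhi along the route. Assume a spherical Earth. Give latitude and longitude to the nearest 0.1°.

≈ (42.4°N, 26.9°E)

Convert each endpoint to a unit vector on the sphere (x = cos φ cos λ, y = cos φ sin λ, z = sin φ).
The central angle between the endpoints is δ = arccos(p₁·p₂) ≈ 0.929 rad (53.2°).
Interpolate at f = 1/5 with slerp weights a = sin((1−f)δ)/sin δ ≈ 0.845, b = sin(fδ)/sin δ ≈ 0.231.
p = a·p₁ + b·p₂ ≈ (0.659, 0.334, 0.674); φ = arcsin(p_z) ≈ 42.41°, λ = atan2(p_y, p_x) ≈ 26.85°.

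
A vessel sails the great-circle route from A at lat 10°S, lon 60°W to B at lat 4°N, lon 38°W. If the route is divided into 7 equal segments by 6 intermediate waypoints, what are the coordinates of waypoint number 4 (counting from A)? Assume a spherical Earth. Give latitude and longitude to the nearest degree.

From cos δ = sin φ₁ sin φ₂ + cos φ₁ cos φ₂ cos Δλ, the central angle is δ ≈ 0.454 rad (26.0°).
Interpolate at f = 4/7 with slerp weights a = sin((1−f)δ)/sin δ ≈ 0.441, b = sin(fδ)/sin δ ≈ 0.585.
p = a·p₁ + b·p₂ ≈ (0.677, -0.735, -0.036); φ = arcsin(p_z) ≈ -2.05°, λ = atan2(p_y, p_x) ≈ -47.37°.

≈ lat 2°S, lon 47°W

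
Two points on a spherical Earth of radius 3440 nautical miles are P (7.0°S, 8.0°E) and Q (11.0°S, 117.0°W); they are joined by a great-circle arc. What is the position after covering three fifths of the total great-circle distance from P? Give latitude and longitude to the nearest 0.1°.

≈ (19.0°S, 66.8°W)

From cos δ = sin φ₁ sin φ₂ + cos φ₁ cos φ₂ cos Δλ, the central angle is δ ≈ 2.136 rad (122.4°).
Interpolate at f = 3/5 with slerp weights a = sin((1−f)δ)/sin δ ≈ 0.893, b = sin(fδ)/sin δ ≈ 1.135.
p = a·p₁ + b·p₂ ≈ (0.372, -0.869, -0.325); φ = arcsin(p_z) ≈ -18.99°, λ = atan2(p_y, p_x) ≈ -66.83°.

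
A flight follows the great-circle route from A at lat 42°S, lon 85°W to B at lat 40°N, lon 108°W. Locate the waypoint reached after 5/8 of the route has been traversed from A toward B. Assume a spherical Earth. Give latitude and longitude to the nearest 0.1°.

≈ lat 9.3°N, lon 99.1°W

Convert each endpoint to a unit vector on the sphere (x = cos φ cos λ, y = cos φ sin λ, z = sin φ).
The central angle between the endpoints is δ = arccos(p₁·p₂) ≈ 1.477 rad (84.6°).
Interpolate at f = 5/8 with slerp weights a = sin((1−f)δ)/sin δ ≈ 0.528, b = sin(fδ)/sin δ ≈ 0.801.
p = a·p₁ + b·p₂ ≈ (-0.155, -0.975, 0.161); φ = arcsin(p_z) ≈ 9.29°, λ = atan2(p_y, p_x) ≈ -99.06°.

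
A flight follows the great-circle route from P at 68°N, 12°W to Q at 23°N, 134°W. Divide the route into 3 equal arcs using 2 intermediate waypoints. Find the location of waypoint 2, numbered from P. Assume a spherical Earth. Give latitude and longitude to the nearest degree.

≈ 48°N, 122°W

From cos δ = sin φ₁ sin φ₂ + cos φ₁ cos φ₂ cos Δλ, the central angle is δ ≈ 1.390 rad (79.7°).
Interpolate at f = 2/3 with slerp weights a = sin((1−f)δ)/sin δ ≈ 0.454, b = sin(fδ)/sin δ ≈ 0.813.
p = a·p₁ + b·p₂ ≈ (-0.353, -0.574, 0.739); φ = arcsin(p_z) ≈ 47.64°, λ = atan2(p_y, p_x) ≈ -121.63°.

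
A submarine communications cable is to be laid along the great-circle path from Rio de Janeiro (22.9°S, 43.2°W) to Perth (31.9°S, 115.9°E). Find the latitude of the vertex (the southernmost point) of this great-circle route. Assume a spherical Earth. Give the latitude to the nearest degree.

≈ 71°S

The great circle lies in the plane with unit normal n̂ = (p₁ × p₂)/|p₁ × p₂|.
Here n̂_z ≈ +0.328; the vertex latitude is φ_max = arccos|n̂_z| ≈ 70.9°.
Check via Clairaut: cos φ_max = |cos φ₁| · sin C = cos(22.9°)·sin(159.2°) ≈ 0.328, again giving ≈ 70.9°.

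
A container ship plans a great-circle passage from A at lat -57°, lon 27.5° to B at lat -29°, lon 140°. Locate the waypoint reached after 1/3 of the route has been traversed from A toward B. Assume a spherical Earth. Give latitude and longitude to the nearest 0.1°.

Write both endpoints as unit vectors p₁, p₂ with components (cos φ cos λ, cos φ sin λ, sin φ).
The central angle between the endpoints is δ = arccos(p₁·p₂) ≈ 1.345 rad (77.0°).
Interpolate at f = 1/3 with slerp weights a = sin((1−f)δ)/sin δ ≈ 0.801, b = sin(fδ)/sin δ ≈ 0.445.
p = a·p₁ + b·p₂ ≈ (0.089, 0.452, -0.888); φ = arcsin(p_z) ≈ -62.59°, λ = atan2(p_y, p_x) ≈ 78.82°.

≈ lat -62.6°, lon 78.8°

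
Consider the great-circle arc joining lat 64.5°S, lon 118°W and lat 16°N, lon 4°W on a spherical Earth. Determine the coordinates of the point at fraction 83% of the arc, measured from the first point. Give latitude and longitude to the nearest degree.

≈ lat 2°S, lon 12°W

Convert each endpoint to a unit vector on the sphere (x = cos φ cos λ, y = cos φ sin λ, z = sin φ).
The central angle between the endpoints is δ = arccos(p₁·p₂) ≈ 2.001 rad (114.7°).
Interpolate at f = 0.83 with slerp weights a = sin((1−f)δ)/sin δ ≈ 0.367, b = sin(fδ)/sin δ ≈ 1.096.
p = a·p₁ + b·p₂ ≈ (0.977, -0.213, -0.029); φ = arcsin(p_z) ≈ -1.68°, λ = atan2(p_y, p_x) ≈ -12.31°.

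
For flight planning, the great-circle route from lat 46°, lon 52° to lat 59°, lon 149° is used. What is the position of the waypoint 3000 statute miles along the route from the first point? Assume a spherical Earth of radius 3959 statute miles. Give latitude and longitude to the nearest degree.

Write both endpoints as unit vectors p₁, p₂ with components (cos φ cos λ, cos φ sin λ, sin φ).
The central angle between the endpoints is δ = arccos(p₁·p₂) ≈ 0.961 rad (55.0°). The total great-circle distance is δ·R ≈ 0.961 × 3959 ≈ 3803 mi, so the target fraction is f = 3000/3803 ≈ 0.789.
Interpolate at f ≈ 0.789 with slerp weights a = sin((1−f)δ)/sin δ ≈ 0.246, b = sin(fδ)/sin δ ≈ 0.839.
p = a·p₁ + b·p₂ ≈ (-0.265, 0.357, 0.896); φ = arcsin(p_z) ≈ 63.60°, λ = atan2(p_y, p_x) ≈ 126.59°.

≈ lat 64°, lon 127°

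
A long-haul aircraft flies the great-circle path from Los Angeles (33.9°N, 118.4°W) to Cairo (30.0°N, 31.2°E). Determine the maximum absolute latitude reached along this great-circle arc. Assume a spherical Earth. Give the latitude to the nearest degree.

The great circle lies in the plane with unit normal n̂ = (p₁ × p₂)/|p₁ × p₂|.
Here n̂_z ≈ +0.387; the vertex latitude is φ_max = arccos|n̂_z| ≈ 67.2°.
Check via Clairaut: cos φ_max = |cos φ₁| · sin C = cos(33.9°)·sin(27.8°) ≈ 0.387, again giving ≈ 67.2°.

≈ 67°N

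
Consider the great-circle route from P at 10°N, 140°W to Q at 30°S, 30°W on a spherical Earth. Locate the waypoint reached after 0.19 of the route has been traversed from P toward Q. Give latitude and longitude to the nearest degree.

Write both endpoints as unit vectors p₁, p₂ with components (cos φ cos λ, cos φ sin λ, sin φ).
The central angle between the endpoints is δ = arccos(p₁·p₂) ≈ 1.959 rad (112.2°).
Interpolate at f = 0.19 with slerp weights a = sin((1−f)δ)/sin δ ≈ 1.080, b = sin(fδ)/sin δ ≈ 0.393.
p = a·p₁ + b·p₂ ≈ (-0.520, -0.854, -0.009); φ = arcsin(p_z) ≈ -0.51°, λ = atan2(p_y, p_x) ≈ -121.35°.

≈ 1°S, 121°W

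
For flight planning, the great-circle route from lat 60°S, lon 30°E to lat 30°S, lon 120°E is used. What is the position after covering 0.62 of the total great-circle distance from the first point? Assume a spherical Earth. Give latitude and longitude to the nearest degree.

≈ lat 49°S, lon 100°E

The haversine formula gives a central angle δ ≈ 1.123 rad (64.3°) between the endpoints.
Interpolate at f = 0.62 with slerp weights a = sin((1−f)δ)/sin δ ≈ 0.459, b = sin(fδ)/sin δ ≈ 0.711.
p = a·p₁ + b·p₂ ≈ (-0.109, 0.648, -0.753); φ = arcsin(p_z) ≈ -48.89°, λ = atan2(p_y, p_x) ≈ 99.56°.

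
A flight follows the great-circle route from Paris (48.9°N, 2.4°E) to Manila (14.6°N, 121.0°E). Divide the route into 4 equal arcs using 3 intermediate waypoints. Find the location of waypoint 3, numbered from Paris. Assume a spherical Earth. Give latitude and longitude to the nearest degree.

The haversine formula gives a central angle δ ≈ 1.686 rad (96.6°) between the endpoints.
Interpolate at f = 3/4 with slerp weights a = sin((1−f)δ)/sin δ ≈ 0.412, b = sin(fδ)/sin δ ≈ 0.960.
p = a·p₁ + b·p₂ ≈ (-0.208, 0.807, 0.552); φ = arcsin(p_z) ≈ 33.52°, λ = atan2(p_y, p_x) ≈ 104.44°.

≈ 34°N, 104°E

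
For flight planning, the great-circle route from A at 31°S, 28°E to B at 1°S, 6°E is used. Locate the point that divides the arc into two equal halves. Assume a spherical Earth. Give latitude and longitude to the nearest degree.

Write both endpoints as unit vectors p₁, p₂ with components (cos φ cos λ, cos φ sin λ, sin φ).
The central angle between the endpoints is δ = arccos(p₁·p₂) ≈ 0.637 rad (36.5°).
Interpolate at f = 1/2 with slerp weights a = sin((1−f)δ)/sin δ ≈ 0.527, b = sin(fδ)/sin δ ≈ 0.527.
p = a·p₁ + b·p₂ ≈ (0.922, 0.267, -0.280); φ = arcsin(p_z) ≈ -16.28°, λ = atan2(p_y, p_x) ≈ 16.14°.

≈ 16°S, 16°E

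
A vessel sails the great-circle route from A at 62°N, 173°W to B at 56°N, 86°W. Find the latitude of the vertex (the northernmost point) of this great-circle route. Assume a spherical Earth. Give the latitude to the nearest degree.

The great circle lies in the plane with unit normal n̂ = (p₁ × p₂)/|p₁ × p₂|.
Here n̂_z ≈ +0.393; the vertex latitude is φ_max = arccos|n̂_z| ≈ 66.8°.
Check via Clairaut: cos φ_max = |cos φ₁| · sin C = cos(62.0°)·sin(56.9°) ≈ 0.393, again giving ≈ 66.8°.

≈ 67°N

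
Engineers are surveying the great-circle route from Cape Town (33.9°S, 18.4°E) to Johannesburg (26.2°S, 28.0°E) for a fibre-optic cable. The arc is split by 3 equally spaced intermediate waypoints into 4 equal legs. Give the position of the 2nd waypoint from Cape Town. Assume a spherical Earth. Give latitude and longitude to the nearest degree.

≈ 30°S, 23°E

Write both endpoints as unit vectors p₁, p₂ with components (cos φ cos λ, cos φ sin λ, sin φ).
The central angle between the endpoints is δ = arccos(p₁·p₂) ≈ 0.198 rad (11.3°).
Interpolate at f = 2/4 with slerp weights a = sin((1−f)δ)/sin δ ≈ 0.502, b = sin(fδ)/sin δ ≈ 0.502.
p = a·p₁ + b·p₂ ≈ (0.794, 0.343, -0.502); φ = arcsin(p_z) ≈ -30.14°, λ = atan2(p_y, p_x) ≈ 23.39°.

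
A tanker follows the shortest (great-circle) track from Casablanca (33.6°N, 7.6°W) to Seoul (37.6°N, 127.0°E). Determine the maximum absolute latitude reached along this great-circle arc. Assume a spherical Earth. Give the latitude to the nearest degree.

≈ 62°N

The great circle lies in the plane with unit normal n̂ = (p₁ × p₂)/|p₁ × p₂|.
Here n̂_z ≈ +0.474; the vertex latitude is φ_max = arccos|n̂_z| ≈ 61.7°.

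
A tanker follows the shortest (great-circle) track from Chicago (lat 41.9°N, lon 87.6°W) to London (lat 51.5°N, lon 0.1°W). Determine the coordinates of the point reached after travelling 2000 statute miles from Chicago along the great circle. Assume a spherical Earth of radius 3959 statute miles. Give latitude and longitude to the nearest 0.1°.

Write both endpoints as unit vectors p₁, p₂ with components (cos φ cos λ, cos φ sin λ, sin φ).
The central angle between the endpoints is δ = arccos(p₁·p₂) ≈ 0.997 rad (57.1°). The total great-circle distance is δ·R ≈ 0.997 × 3959 ≈ 3947 mi, so the target fraction is f = 2000/3947 ≈ 0.507.
Interpolate at f ≈ 0.507 with slerp weights a = sin((1−f)δ)/sin δ ≈ 0.562, b = sin(fδ)/sin δ ≈ 0.576.
p = a·p₁ + b·p₂ ≈ (0.376, -0.419, 0.826); φ = arcsin(p_z) ≈ 55.74°, λ = atan2(p_y, p_x) ≈ -48.06°.

≈ lat 55.7°N, lon 48.1°W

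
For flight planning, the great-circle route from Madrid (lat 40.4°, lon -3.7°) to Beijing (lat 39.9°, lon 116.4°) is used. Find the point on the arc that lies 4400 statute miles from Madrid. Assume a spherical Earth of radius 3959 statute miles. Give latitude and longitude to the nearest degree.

≈ lat 53°, lon 95°

The haversine formula gives a central angle δ ≈ 1.448 rad (82.9°) between the endpoints. The total great-circle distance is δ·R ≈ 1.448 × 3959 ≈ 5732 mi, so the target fraction is f = 4400/5732 ≈ 0.768.
Interpolate at f ≈ 0.768 with slerp weights a = sin((1−f)δ)/sin δ ≈ 0.333, b = sin(fδ)/sin δ ≈ 0.903.
p = a·p₁ + b·p₂ ≈ (-0.055, 0.604, 0.795); φ = arcsin(p_z) ≈ 52.64°, λ = atan2(p_y, p_x) ≈ 95.23°.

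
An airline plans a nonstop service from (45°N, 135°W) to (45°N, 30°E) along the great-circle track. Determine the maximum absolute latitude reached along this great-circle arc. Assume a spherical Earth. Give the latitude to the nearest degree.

The great circle lies in the plane with unit normal n̂ = (p₁ × p₂)/|p₁ × p₂|.
Here n̂_z ≈ +0.129; the vertex latitude is φ_max = arccos|n̂_z| ≈ 82.6°.
Check via Clairaut: cos φ_max = |cos φ₁| · sin C = cos(45.0°)·sin(10.5°) ≈ 0.129, again giving ≈ 82.6°.

≈ 83°N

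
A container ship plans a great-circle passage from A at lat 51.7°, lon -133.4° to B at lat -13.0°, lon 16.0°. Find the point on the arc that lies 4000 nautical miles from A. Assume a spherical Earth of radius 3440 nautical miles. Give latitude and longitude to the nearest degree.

Write both endpoints as unit vectors p₁, p₂ with components (cos φ cos λ, cos φ sin λ, sin φ).
The central angle between the endpoints is δ = arccos(p₁·p₂) ≈ 2.341 rad (134.1°). The total great-circle distance is δ·R ≈ 2.341 × 3440 ≈ 8053 nmi, so the target fraction is f = 4000/8053 ≈ 0.497.
Interpolate at f ≈ 0.497 with slerp weights a = sin((1−f)δ)/sin δ ≈ 1.287, b = sin(fδ)/sin δ ≈ 1.279.
p = a·p₁ + b·p₂ ≈ (0.650, -0.236, 0.723); φ = arcsin(p_z) ≈ 46.27°, λ = atan2(p_y, p_x) ≈ -19.98°.

≈ lat 46°, lon -20°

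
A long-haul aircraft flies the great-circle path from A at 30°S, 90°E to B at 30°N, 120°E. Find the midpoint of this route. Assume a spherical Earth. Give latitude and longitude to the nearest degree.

Convert each endpoint to a unit vector on the sphere (x = cos φ cos λ, y = cos φ sin λ, z = sin φ).
The central angle between the endpoints is δ = arccos(p₁·p₂) ≈ 1.160 rad (66.5°).
Interpolate at f = 1/2 with slerp weights a = sin((1−f)δ)/sin δ ≈ 0.598, b = sin(fδ)/sin δ ≈ 0.598.
p = a·p₁ + b·p₂ ≈ (-0.259, 0.966, 0.000); φ = arcsin(p_z) ≈ 0.00°, λ = atan2(p_y, p_x) ≈ 105.00°.

≈ 0°N, 105°E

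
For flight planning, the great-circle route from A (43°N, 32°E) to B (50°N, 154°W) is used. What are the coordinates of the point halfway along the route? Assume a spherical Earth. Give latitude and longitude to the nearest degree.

≈ (85°N, 68°E)

Convert each endpoint to a unit vector on the sphere (x = cos φ cos λ, y = cos φ sin λ, z = sin φ).
The central angle between the endpoints is δ = arccos(p₁·p₂) ≈ 1.516 rad (86.9°).
Interpolate at f = 1/2 with slerp weights a = sin((1−f)δ)/sin δ ≈ 0.688, b = sin(fδ)/sin δ ≈ 0.688.
p = a·p₁ + b·p₂ ≈ (0.029, 0.073, 0.997); φ = arcsin(p_z) ≈ 85.50°, λ = atan2(p_y, p_x) ≈ 68.12°.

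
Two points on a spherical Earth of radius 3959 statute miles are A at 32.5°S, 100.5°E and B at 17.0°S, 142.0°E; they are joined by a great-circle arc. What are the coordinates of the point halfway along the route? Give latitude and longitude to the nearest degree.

Write both endpoints as unit vectors p₁, p₂ with components (cos φ cos λ, cos φ sin λ, sin φ).
The central angle between the endpoints is δ = arccos(p₁·p₂) ≈ 0.706 rad (40.4°).
Interpolate at f = 1/2 with slerp weights a = sin((1−f)δ)/sin δ ≈ 0.533, b = sin(fδ)/sin δ ≈ 0.533.
p = a·p₁ + b·p₂ ≈ (-0.483, 0.756, -0.442); φ = arcsin(p_z) ≈ -26.24°, λ = atan2(p_y, p_x) ≈ 122.61°.

≈ 26°S, 123°E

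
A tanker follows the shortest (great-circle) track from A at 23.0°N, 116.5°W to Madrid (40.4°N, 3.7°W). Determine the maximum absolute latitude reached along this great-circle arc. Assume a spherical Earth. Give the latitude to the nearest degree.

≈ 50°N

The great circle lies in the plane with unit normal n̂ = (p₁ × p₂)/|p₁ × p₂|.
Here n̂_z ≈ +0.646; the vertex latitude is φ_max = arccos|n̂_z| ≈ 49.7°.
Check via Clairaut: cos φ_max = |cos φ₁| · sin C = cos(23.0°)·sin(44.6°) ≈ 0.646, again giving ≈ 49.7°.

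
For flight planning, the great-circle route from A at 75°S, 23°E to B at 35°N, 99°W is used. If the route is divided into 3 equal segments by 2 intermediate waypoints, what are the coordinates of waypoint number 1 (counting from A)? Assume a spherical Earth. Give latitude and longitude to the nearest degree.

≈ 50°S, 72°W

The haversine formula gives a central angle δ ≈ 2.300 rad (131.8°) between the endpoints.
Interpolate at f = 1/3 with slerp weights a = sin((1−f)δ)/sin δ ≈ 1.340, b = sin(fδ)/sin δ ≈ 0.930.
p = a·p₁ + b·p₂ ≈ (0.200, -0.617, -0.761); φ = arcsin(p_z) ≈ -49.54°, λ = atan2(p_y, p_x) ≈ -72.04°.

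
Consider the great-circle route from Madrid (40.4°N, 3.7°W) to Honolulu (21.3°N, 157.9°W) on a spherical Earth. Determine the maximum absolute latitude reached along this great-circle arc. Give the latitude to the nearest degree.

≈ 70°N

The great circle lies in the plane with unit normal n̂ = (p₁ × p₂)/|p₁ × p₂|.
Here n̂_z ≈ -0.337; the vertex latitude is φ_max = arccos|n̂_z| ≈ 70.3°.
Check via Clairaut: cos φ_max = |cos φ₁| · sin C = cos(40.4°)·sin(26.3°) ≈ 0.337, again giving ≈ 70.3°.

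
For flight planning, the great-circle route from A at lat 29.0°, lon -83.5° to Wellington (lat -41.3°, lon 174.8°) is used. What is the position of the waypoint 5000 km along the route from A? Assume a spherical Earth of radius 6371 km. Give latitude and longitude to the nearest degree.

≈ lat 0°, lon -119°

Write both endpoints as unit vectors p₁, p₂ with components (cos φ cos λ, cos φ sin λ, sin φ).
The central angle between the endpoints is δ = arccos(p₁·p₂) ≈ 2.041 rad (117.0°). The total great-circle distance is δ·R ≈ 2.041 × 6371 ≈ 13004 km, so the target fraction is f = 5000/13004 ≈ 0.384.
Interpolate at f ≈ 0.384 with slerp weights a = sin((1−f)δ)/sin δ ≈ 1.067, b = sin(fδ)/sin δ ≈ 0.793.
p = a·p₁ + b·p₂ ≈ (-0.488, -0.873, -0.006); φ = arcsin(p_z) ≈ -0.35°, λ = atan2(p_y, p_x) ≈ -119.18°.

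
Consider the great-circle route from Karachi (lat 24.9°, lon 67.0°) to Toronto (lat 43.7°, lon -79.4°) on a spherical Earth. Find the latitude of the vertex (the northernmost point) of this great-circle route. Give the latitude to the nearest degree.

≈ 68°

The great circle lies in the plane with unit normal n̂ = (p₁ × p₂)/|p₁ × p₂|.
Here n̂_z ≈ -0.375; the vertex latitude is φ_max = arccos|n̂_z| ≈ 68.0°.
Check via Clairaut: cos φ_max = |cos φ₁| · sin C = cos(24.9°)·sin(24.4°) ≈ 0.375, again giving ≈ 68.0°.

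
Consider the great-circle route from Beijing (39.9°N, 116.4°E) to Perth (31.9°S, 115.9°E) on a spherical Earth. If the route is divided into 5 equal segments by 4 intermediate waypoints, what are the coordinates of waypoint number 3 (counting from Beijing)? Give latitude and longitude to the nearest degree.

≈ 3°S, 116°E

Convert each endpoint to a unit vector on the sphere (x = cos φ cos λ, y = cos φ sin λ, z = sin φ).
The central angle between the endpoints is δ = arccos(p₁·p₂) ≈ 1.253 rad (71.8°).
Interpolate at f = 3/5 with slerp weights a = sin((1−f)δ)/sin δ ≈ 0.506, b = sin(fδ)/sin δ ≈ 0.719.
p = a·p₁ + b·p₂ ≈ (-0.439, 0.897, -0.055); φ = arcsin(p_z) ≈ -3.18°, λ = atan2(p_y, p_x) ≈ 116.09°.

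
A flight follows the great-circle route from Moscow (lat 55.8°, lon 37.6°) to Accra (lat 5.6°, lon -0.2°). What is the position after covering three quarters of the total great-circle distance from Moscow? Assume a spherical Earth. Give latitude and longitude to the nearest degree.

≈ lat 19°, lon 6°

Convert each endpoint to a unit vector on the sphere (x = cos φ cos λ, y = cos φ sin λ, z = sin φ).
The central angle between the endpoints is δ = arccos(p₁·p₂) ≈ 1.021 rad (58.5°).
Interpolate at f = 3/4 with slerp weights a = sin((1−f)δ)/sin δ ≈ 0.296, b = sin(fδ)/sin δ ≈ 0.813.
p = a·p₁ + b·p₂ ≈ (0.941, 0.099, 0.324); φ = arcsin(p_z) ≈ 18.92°, λ = atan2(p_y, p_x) ≈ 5.99°.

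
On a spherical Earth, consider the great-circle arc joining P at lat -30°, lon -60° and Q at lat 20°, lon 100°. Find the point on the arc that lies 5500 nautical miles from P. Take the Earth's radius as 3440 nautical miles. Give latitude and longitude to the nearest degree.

Convert each endpoint to a unit vector on the sphere (x = cos φ cos λ, y = cos φ sin λ, z = sin φ).
The central angle between the endpoints is δ = arccos(p₁·p₂) ≈ 2.781 rad (159.3°). The total great-circle distance is δ·R ≈ 2.781 × 3440 ≈ 9567 nmi, so the target fraction is f = 5500/9567 ≈ 0.575.
Interpolate at f ≈ 0.575 with slerp weights a = sin((1−f)δ)/sin δ ≈ 2.624, b = sin(fδ)/sin δ ≈ 2.834.
p = a·p₁ + b·p₂ ≈ (0.674, 0.655, -0.343); φ = arcsin(p_z) ≈ -20.04°, λ = atan2(p_y, p_x) ≈ 44.18°.

≈ lat -20°, lon 44°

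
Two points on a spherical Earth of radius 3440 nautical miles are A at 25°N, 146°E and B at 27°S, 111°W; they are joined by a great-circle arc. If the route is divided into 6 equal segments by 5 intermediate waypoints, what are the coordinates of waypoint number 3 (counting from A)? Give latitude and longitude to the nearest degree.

Convert each endpoint to a unit vector on the sphere (x = cos φ cos λ, y = cos φ sin λ, z = sin φ).
The central angle between the endpoints is δ = arccos(p₁·p₂) ≈ 1.954 rad (111.9°).
Interpolate at f = 3/6 with slerp weights a = sin((1−f)δ)/sin δ ≈ 0.893, b = sin(fδ)/sin δ ≈ 0.893.
p = a·p₁ + b·p₂ ≈ (-0.957, -0.290, -0.028); φ = arcsin(p_z) ≈ -1.61°, λ = atan2(p_y, p_x) ≈ -163.11°.

≈ 2°S, 163°W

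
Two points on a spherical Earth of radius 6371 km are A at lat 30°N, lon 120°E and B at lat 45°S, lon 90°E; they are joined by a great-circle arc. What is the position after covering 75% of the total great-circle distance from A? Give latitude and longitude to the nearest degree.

≈ lat 27°S, lon 100°E

Write both endpoints as unit vectors p₁, p₂ with components (cos φ cos λ, cos φ sin λ, sin φ).
The central angle between the endpoints is δ = arccos(p₁·p₂) ≈ 1.393 rad (79.8°).
Interpolate at f = 0.75 with slerp weights a = sin((1−f)δ)/sin δ ≈ 0.347, b = sin(fδ)/sin δ ≈ 0.879.
p = a·p₁ + b·p₂ ≈ (-0.150, 0.881, -0.448); φ = arcsin(p_z) ≈ -26.61°, λ = atan2(p_y, p_x) ≈ 99.67°.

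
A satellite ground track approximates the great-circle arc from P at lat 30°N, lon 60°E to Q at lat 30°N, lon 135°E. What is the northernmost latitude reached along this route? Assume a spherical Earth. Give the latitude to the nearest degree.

≈ 36°N

The great circle lies in the plane with unit normal n̂ = (p₁ × p₂)/|p₁ × p₂|.
Here n̂_z ≈ +0.809; the vertex latitude is φ_max = arccos|n̂_z| ≈ 36.0°.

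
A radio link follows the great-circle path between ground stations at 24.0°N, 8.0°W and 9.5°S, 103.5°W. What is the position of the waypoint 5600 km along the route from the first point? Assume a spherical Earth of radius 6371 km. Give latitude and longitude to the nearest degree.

Write both endpoints as unit vectors p₁, p₂ with components (cos φ cos λ, cos φ sin λ, sin φ).
The central angle between the endpoints is δ = arccos(p₁·p₂) ≈ 1.725 rad (98.8°). The total great-circle distance is δ·R ≈ 1.725 × 6371 ≈ 10989 km, so the target fraction is f = 5600/10989 ≈ 0.510.
Interpolate at f ≈ 0.510 with slerp weights a = sin((1−f)δ)/sin δ ≈ 0.758, b = sin(fδ)/sin δ ≈ 0.779.
p = a·p₁ + b·p₂ ≈ (0.506, -0.844, 0.179); φ = arcsin(p_z) ≈ 10.34°, λ = atan2(p_y, p_x) ≈ -59.05°.

≈ 10°N, 59°W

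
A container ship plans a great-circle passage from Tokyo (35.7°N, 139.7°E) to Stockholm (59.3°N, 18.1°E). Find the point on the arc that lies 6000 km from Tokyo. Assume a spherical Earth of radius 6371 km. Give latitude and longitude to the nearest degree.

Write both endpoints as unit vectors p₁, p₂ with components (cos φ cos λ, cos φ sin λ, sin φ).
The central angle between the endpoints is δ = arccos(p₁·p₂) ≈ 1.282 rad (73.5°). The total great-circle distance is δ·R ≈ 1.282 × 6371 ≈ 8170 km, so the target fraction is f = 6000/8170 ≈ 0.734.
Interpolate at f ≈ 0.734 with slerp weights a = sin((1−f)δ)/sin δ ≈ 0.348, b = sin(fδ)/sin δ ≈ 0.843.
p = a·p₁ + b·p₂ ≈ (0.194, 0.317, 0.929); φ = arcsin(p_z) ≈ 68.21°, λ = atan2(p_y, p_x) ≈ 58.58°.

≈ 68°N, 59°E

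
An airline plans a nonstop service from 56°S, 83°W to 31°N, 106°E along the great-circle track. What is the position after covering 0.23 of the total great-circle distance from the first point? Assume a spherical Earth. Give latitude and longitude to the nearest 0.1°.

The haversine formula gives a central angle δ ≈ 2.691 rad (154.2°) between the endpoints.
Interpolate at f = 0.23 with slerp weights a = sin((1−f)δ)/sin δ ≈ 2.015, b = sin(fδ)/sin δ ≈ 1.334.
p = a·p₁ + b·p₂ ≈ (-0.178, -0.020, -0.984); φ = arcsin(p_z) ≈ -79.70°, λ = atan2(p_y, p_x) ≈ -173.71°.

≈ 79.7°S, 173.7°W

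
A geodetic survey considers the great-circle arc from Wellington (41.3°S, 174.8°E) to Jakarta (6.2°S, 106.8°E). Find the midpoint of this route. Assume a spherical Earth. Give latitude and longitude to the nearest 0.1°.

Write both endpoints as unit vectors p₁, p₂ with components (cos φ cos λ, cos φ sin λ, sin φ).
The central angle between the endpoints is δ = arccos(p₁·p₂) ≈ 1.212 rad (69.4°).
Interpolate at f = 1/2 with slerp weights a = sin((1−f)δ)/sin δ ≈ 0.608, b = sin(fδ)/sin δ ≈ 0.608.
p = a·p₁ + b·p₂ ≈ (-0.630, 0.620, -0.467); φ = arcsin(p_z) ≈ -27.85°, λ = atan2(p_y, p_x) ≈ 135.44°.

≈ 27.9°S, 135.4°E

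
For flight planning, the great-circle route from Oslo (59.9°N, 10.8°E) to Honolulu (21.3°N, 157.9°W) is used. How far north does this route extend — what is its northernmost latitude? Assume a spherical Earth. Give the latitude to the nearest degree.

≈ 85°N

The great circle lies in the plane with unit normal n̂ = (p₁ × p₂)/|p₁ × p₂|.
Here n̂_z ≈ -0.093; the vertex latitude is φ_max = arccos|n̂_z| ≈ 84.7°.
Check via Clairaut: cos φ_max = |cos φ₁| · sin C = cos(59.9°)·sin(10.6°) ≈ 0.093, again giving ≈ 84.7°.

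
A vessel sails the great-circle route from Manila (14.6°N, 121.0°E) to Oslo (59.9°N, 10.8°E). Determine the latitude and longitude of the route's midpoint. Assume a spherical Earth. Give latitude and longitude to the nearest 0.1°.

Convert each endpoint to a unit vector on the sphere (x = cos φ cos λ, y = cos φ sin λ, z = sin φ).
The central angle between the endpoints is δ = arccos(p₁·p₂) ≈ 1.520 rad (87.1°).
Interpolate at f = 1/2 with slerp weights a = sin((1−f)δ)/sin δ ≈ 0.690, b = sin(fδ)/sin δ ≈ 0.690.
p = a·p₁ + b·p₂ ≈ (-0.004, 0.637, 0.771); φ = arcsin(p_z) ≈ 50.42°, λ = atan2(p_y, p_x) ≈ 90.36°.

≈ (50.4°N, 90.4°E)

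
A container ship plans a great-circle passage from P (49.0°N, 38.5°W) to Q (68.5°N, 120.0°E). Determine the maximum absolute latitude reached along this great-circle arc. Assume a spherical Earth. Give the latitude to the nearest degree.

The great circle lies in the plane with unit normal n̂ = (p₁ × p₂)/|p₁ × p₂|.
Here n̂_z ≈ +0.100; the vertex latitude is φ_max = arccos|n̂_z| ≈ 84.2°.
Check via Clairaut: cos φ_max = |cos φ₁| · sin C = cos(49.0°)·sin(8.8°) ≈ 0.100, again giving ≈ 84.2°.

≈ 84°N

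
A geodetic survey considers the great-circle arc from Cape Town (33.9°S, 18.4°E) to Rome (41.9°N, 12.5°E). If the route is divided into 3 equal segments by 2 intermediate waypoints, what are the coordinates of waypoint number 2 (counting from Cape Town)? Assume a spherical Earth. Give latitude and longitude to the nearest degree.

The haversine formula gives a central angle δ ≈ 1.326 rad (76.0°) between the endpoints.
Interpolate at f = 2/3 with slerp weights a = sin((1−f)δ)/sin δ ≈ 0.441, b = sin(fδ)/sin δ ≈ 0.797.
p = a·p₁ + b·p₂ ≈ (0.927, 0.244, 0.286); φ = arcsin(p_z) ≈ 16.64°, λ = atan2(p_y, p_x) ≈ 14.75°.

≈ 17°N, 15°E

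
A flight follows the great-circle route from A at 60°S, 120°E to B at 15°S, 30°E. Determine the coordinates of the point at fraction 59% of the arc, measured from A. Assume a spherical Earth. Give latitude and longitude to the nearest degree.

≈ 41°S, 51°E

Convert each endpoint to a unit vector on the sphere (x = cos φ cos λ, y = cos φ sin λ, z = sin φ).
The central angle between the endpoints is δ = arccos(p₁·p₂) ≈ 1.345 rad (77.0°).
Interpolate at f = 0.59 with slerp weights a = sin((1−f)δ)/sin δ ≈ 0.538, b = sin(fδ)/sin δ ≈ 0.731.
p = a·p₁ + b·p₂ ≈ (0.477, 0.586, -0.655); φ = arcsin(p_z) ≈ -40.90°, λ = atan2(p_y, p_x) ≈ 50.83°.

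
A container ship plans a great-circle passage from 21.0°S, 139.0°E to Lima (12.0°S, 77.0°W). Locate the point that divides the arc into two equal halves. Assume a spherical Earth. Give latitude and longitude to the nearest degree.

≈ 44°S, 145°W

Write both endpoints as unit vectors p₁, p₂ with components (cos φ cos λ, cos φ sin λ, sin φ).
The central angle between the endpoints is δ = arccos(p₁·p₂) ≈ 2.297 rad (131.6°).
Interpolate at f = 1/2 with slerp weights a = sin((1−f)δ)/sin δ ≈ 1.220, b = sin(fδ)/sin δ ≈ 1.220.
p = a·p₁ + b·p₂ ≈ (-0.591, -0.416, -0.691); φ = arcsin(p_z) ≈ -43.71°, λ = atan2(p_y, p_x) ≈ -144.90°.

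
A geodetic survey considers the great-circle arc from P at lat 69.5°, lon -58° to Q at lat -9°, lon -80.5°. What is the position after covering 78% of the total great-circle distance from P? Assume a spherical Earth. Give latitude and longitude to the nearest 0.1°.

Write both endpoints as unit vectors p₁, p₂ with components (cos φ cos λ, cos φ sin λ, sin φ).
The central angle between the endpoints is δ = arccos(p₁·p₂) ≈ 1.397 rad (80.0°).
Interpolate at f = 0.78 with slerp weights a = sin((1−f)δ)/sin δ ≈ 0.307, b = sin(fδ)/sin δ ≈ 0.900.
p = a·p₁ + b·p₂ ≈ (0.204, -0.968, 0.147); φ = arcsin(p_z) ≈ 8.45°, λ = atan2(p_y, p_x) ≈ -78.12°.

≈ lat 8.4°, lon -78.1°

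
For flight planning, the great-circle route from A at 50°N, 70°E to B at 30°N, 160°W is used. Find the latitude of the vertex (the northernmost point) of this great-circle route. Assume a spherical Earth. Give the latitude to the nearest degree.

The great circle lies in the plane with unit normal n̂ = (p₁ × p₂)/|p₁ × p₂|.
Here n̂_z ≈ +0.427; the vertex latitude is φ_max = arccos|n̂_z| ≈ 64.7°.
Check via Clairaut: cos φ_max = |cos φ₁| · sin C = cos(50.0°)·sin(41.6°) ≈ 0.427, again giving ≈ 64.7°.

≈ 65°N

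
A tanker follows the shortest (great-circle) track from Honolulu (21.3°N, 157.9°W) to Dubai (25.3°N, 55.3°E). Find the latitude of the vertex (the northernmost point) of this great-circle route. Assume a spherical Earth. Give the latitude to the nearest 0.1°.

≈ 56.5°N

The great circle lies in the plane with unit normal n̂ = (p₁ × p₂)/|p₁ × p₂|.
Here n̂_z ≈ -0.552; the vertex latitude is φ_max = arccos|n̂_z| ≈ 56.5°.
Check via Clairaut: cos φ_max = |cos φ₁| · sin C = cos(21.3°)·sin(36.3°) ≈ 0.552, again giving ≈ 56.5°.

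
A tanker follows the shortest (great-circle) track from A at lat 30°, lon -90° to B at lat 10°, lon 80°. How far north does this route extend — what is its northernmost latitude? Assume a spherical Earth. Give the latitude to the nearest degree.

The great circle lies in the plane with unit normal n̂ = (p₁ × p₂)/|p₁ × p₂|.
Here n̂_z ≈ +0.225; the vertex latitude is φ_max = arccos|n̂_z| ≈ 77.0°.

≈ 77°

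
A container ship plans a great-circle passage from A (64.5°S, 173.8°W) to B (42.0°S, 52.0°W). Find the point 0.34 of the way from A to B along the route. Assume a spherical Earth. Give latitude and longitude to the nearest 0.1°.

The haversine formula gives a central angle δ ≈ 1.120 rad (64.2°) between the endpoints.
Interpolate at f = 0.34 with slerp weights a = sin((1−f)δ)/sin δ ≈ 0.749, b = sin(fδ)/sin δ ≈ 0.413.
p = a·p₁ + b·p₂ ≈ (-0.131, -0.277, -0.952); φ = arcsin(p_z) ≈ -72.17°, λ = atan2(p_y, p_x) ≈ -115.41°.

≈ (72.2°S, 115.4°W)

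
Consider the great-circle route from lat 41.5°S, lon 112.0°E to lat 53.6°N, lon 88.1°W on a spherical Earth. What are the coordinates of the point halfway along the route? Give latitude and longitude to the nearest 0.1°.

≈ lat 26.9°N, lon 158.8°E

Convert each endpoint to a unit vector on the sphere (x = cos φ cos λ, y = cos φ sin λ, z = sin φ).
The central angle between the endpoints is δ = arccos(p₁·p₂) ≈ 2.826 rad (161.9°).
Interpolate at f = 1/2 with slerp weights a = sin((1−f)δ)/sin δ ≈ 3.185, b = sin(fδ)/sin δ ≈ 3.185.
p = a·p₁ + b·p₂ ≈ (-0.831, 0.323, 0.453); φ = arcsin(p_z) ≈ 26.95°, λ = atan2(p_y, p_x) ≈ 158.77°.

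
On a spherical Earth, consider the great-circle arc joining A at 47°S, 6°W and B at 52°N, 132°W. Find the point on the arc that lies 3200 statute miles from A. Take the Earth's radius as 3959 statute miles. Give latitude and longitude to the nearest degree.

From cos δ = sin φ₁ sin φ₂ + cos φ₁ cos φ₂ cos Δλ, the central angle is δ ≈ 2.538 rad (145.4°). The total great-circle distance is δ·R ≈ 2.538 × 3959 ≈ 10047 mi, so the target fraction is f = 3200/10047 ≈ 0.319.
Interpolate at f ≈ 0.319 with slerp weights a = sin((1−f)δ)/sin δ ≈ 1.739, b = sin(fδ)/sin δ ≈ 1.273.
p = a·p₁ + b·p₂ ≈ (0.655, -0.707, -0.268); φ = arcsin(p_z) ≈ -15.56°, λ = atan2(p_y, p_x) ≈ -47.18°.

≈ 16°S, 47°W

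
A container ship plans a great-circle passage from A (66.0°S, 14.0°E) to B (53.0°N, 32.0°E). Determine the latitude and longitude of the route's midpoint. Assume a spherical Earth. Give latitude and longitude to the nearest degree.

Write both endpoints as unit vectors p₁, p₂ with components (cos φ cos λ, cos φ sin λ, sin φ).
The central angle between the endpoints is δ = arccos(p₁·p₂) ≈ 2.091 rad (119.8°).
Interpolate at f = 1/2 with slerp weights a = sin((1−f)δ)/sin δ ≈ 0.997, b = sin(fδ)/sin δ ≈ 0.997.
p = a·p₁ + b·p₂ ≈ (0.902, 0.416, -0.115); φ = arcsin(p_z) ≈ -6.58°, λ = atan2(p_y, p_x) ≈ 24.75°.

≈ (7°S, 25°E)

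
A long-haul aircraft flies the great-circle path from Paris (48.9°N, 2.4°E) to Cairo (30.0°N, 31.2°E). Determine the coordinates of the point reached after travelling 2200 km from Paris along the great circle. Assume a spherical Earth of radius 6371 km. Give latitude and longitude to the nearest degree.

≈ 37°N, 24°E

From cos δ = sin φ₁ sin φ₂ + cos φ₁ cos φ₂ cos Δλ, the central angle is δ ≈ 0.504 rad (28.9°). The total great-circle distance is δ·R ≈ 0.504 × 6371 ≈ 3211 km, so the target fraction is f = 2200/3211 ≈ 0.685.
Interpolate at f ≈ 0.685 with slerp weights a = sin((1−f)δ)/sin δ ≈ 0.327, b = sin(fδ)/sin δ ≈ 0.701.
p = a·p₁ + b·p₂ ≈ (0.734, 0.323, 0.597); φ = arcsin(p_z) ≈ 36.66°, λ = atan2(p_y, p_x) ≈ 23.78°.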